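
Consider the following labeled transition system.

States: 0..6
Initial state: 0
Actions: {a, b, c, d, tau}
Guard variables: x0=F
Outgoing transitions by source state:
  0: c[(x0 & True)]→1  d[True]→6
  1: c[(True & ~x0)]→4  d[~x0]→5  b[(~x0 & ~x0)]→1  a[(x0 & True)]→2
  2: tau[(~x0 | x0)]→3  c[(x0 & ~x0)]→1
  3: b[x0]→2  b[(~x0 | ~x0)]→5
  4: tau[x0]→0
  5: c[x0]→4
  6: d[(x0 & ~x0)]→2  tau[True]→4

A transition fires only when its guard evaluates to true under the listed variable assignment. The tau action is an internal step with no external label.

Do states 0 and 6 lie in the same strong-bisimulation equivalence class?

Bisimulation quotient by refinement:
  π0 = {{0,1,2,3,4,5,6}}
  π1 = {{0},{1},{2,6},{3},{4,5}}
  π2 = {{0},{1},{2},{3},{4,5},{6}}
Fixed point at round 3; 6 class(es).
[0]={0}  [6]={6}

Answer: NOT BISIMILAR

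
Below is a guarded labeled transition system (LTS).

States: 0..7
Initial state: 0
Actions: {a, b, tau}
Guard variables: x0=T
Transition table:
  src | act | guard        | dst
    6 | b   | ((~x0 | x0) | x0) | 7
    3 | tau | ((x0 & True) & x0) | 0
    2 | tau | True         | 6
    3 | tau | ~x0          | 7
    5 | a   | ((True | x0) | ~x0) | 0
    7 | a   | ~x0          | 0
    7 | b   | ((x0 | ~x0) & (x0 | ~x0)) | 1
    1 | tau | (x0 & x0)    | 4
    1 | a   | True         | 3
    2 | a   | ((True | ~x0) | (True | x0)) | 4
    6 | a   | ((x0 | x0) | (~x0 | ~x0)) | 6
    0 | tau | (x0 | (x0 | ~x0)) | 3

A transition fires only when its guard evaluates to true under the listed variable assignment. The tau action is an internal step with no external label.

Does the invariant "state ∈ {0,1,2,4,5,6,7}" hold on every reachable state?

Answer: INVARIANT VIOLATED at state 3

Analysis:
Inv-set: {0,1,2,4,5,6,7}
Reach set: {0,3}
  0: ok
  3: VIOLATES
witness against invariant: tau → 3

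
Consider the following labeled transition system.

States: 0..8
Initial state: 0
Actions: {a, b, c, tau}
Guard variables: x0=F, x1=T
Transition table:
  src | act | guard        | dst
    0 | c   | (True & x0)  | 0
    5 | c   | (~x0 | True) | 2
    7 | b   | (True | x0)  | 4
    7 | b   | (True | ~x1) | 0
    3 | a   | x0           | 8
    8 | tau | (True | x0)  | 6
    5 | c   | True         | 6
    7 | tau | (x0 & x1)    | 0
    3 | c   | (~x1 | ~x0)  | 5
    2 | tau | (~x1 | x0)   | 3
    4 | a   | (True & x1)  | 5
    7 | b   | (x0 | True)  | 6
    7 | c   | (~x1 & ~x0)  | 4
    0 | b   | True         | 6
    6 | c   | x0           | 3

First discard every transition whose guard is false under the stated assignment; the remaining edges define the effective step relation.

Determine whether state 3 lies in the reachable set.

Answer: UNREACHABLE

Working:
9 transition(s) survive guard evaluation.
L0 = {0}
L1 = {6}  now seen {0,6}
R = {0,6}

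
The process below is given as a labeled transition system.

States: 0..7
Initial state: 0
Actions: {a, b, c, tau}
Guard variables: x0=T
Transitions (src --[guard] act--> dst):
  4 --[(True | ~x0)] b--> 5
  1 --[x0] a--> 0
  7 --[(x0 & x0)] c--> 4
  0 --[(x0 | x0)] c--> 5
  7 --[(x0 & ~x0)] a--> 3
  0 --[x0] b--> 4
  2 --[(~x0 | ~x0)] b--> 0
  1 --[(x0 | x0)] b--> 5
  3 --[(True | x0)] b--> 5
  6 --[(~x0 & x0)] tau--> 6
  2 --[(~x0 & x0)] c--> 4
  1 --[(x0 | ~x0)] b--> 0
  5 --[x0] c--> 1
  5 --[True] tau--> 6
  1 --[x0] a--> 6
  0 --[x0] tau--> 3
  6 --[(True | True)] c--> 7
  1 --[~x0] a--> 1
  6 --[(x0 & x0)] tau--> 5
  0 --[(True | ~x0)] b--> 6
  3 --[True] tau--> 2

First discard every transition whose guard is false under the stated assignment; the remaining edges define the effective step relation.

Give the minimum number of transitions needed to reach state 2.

Answer: 2

Working:
Breadth-first toward 2:
  Layer 0: {0}
  Layer 1: {3,4,5,6}
  Layer 2: {1,2,7}
depth(2)=2, e.g. tau·tau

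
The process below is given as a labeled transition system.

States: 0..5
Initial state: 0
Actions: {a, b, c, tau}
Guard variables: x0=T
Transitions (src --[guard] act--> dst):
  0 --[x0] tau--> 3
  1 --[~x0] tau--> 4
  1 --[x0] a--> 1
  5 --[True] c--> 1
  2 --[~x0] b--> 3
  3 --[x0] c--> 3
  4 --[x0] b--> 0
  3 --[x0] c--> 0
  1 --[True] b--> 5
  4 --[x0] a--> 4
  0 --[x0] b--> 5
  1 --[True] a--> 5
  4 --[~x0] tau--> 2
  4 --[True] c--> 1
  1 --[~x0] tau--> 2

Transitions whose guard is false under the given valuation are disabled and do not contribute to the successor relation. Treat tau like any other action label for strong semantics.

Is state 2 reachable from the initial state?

Answer: UNREACHABLE

Working:
After dropping false guards: 11 live edges.
L0 = {0}
L1 = {3,5}  cumulative {0,3,5}
L2 = {1}  cumulative {0,1,3,5}
Reachable = {0,1,3,5}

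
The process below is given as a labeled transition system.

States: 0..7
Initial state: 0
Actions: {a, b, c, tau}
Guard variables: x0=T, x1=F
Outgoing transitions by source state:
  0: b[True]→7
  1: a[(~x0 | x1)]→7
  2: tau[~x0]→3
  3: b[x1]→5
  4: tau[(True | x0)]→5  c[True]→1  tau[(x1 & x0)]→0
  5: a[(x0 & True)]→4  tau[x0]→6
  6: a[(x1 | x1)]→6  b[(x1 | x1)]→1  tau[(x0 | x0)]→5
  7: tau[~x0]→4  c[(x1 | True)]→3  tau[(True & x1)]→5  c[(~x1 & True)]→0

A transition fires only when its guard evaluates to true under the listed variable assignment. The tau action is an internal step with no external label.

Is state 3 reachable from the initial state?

Answer: REACHABLE

Working:
8 transition(s) survive guard evaluation.
depth 0: {0}
depth 1: {7}  now seen {0,7}
depth 2: {3}  now seen {0,3,7}
Reachable = {0,3,7}
Path to 3: b·c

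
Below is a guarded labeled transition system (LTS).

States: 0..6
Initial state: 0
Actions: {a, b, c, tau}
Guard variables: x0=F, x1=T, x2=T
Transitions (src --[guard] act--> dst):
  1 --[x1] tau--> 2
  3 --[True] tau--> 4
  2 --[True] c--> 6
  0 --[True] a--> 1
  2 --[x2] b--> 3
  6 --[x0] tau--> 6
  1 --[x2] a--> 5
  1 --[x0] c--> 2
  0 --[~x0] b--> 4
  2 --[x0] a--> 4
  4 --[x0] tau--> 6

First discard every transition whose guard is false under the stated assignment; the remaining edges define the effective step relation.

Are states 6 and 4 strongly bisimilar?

Refine partition for ~:
  round 0: {{0,1,2,3,4,5,6}}
  round 1: {{0},{1},{2},{3},{4,5,6}}
stable after 2 split(s): 5 block(s)
class of 6: {4,5,6}; class of 4: {4,5,6}

Answer: BISIMILAR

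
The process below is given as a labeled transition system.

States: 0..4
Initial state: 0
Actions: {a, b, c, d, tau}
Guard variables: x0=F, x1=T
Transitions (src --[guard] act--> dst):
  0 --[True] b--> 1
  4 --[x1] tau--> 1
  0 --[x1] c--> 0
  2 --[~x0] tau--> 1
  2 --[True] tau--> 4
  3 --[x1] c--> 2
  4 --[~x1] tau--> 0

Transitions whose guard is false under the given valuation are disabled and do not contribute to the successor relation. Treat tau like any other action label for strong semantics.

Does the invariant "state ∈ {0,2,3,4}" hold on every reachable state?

Inv-set: {0,2,3,4}
Reach set: {0,1}
  0: ✓
  1: outside
reach 1 via b — violates

Answer: INVARIANT VIOLATED at state 1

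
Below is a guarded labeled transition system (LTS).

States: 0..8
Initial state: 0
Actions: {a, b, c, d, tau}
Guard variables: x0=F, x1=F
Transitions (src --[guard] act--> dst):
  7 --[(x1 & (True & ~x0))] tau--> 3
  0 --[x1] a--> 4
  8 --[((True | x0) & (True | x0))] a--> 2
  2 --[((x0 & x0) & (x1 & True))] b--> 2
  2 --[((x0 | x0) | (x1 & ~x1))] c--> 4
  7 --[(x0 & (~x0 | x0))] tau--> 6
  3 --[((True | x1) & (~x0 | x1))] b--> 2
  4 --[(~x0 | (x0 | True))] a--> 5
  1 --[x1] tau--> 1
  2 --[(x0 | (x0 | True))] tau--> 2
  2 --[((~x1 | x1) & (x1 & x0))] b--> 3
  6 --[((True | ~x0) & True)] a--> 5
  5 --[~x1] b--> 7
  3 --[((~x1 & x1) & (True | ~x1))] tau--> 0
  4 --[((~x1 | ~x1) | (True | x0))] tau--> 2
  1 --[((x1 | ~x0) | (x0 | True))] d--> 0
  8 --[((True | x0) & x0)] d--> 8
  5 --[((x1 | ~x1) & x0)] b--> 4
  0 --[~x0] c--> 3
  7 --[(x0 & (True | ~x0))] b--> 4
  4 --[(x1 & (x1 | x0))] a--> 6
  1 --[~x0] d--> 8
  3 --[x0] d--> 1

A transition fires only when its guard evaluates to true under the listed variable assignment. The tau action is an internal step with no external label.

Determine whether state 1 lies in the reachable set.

Answer: UNREACHABLE

Analysis:
After dropping false guards: 10 live edges.
Layer 0: {0}
Layer 1: {3}  total {0,3}
Layer 2: {2}  total {0,2,3}
R = {0,2,3}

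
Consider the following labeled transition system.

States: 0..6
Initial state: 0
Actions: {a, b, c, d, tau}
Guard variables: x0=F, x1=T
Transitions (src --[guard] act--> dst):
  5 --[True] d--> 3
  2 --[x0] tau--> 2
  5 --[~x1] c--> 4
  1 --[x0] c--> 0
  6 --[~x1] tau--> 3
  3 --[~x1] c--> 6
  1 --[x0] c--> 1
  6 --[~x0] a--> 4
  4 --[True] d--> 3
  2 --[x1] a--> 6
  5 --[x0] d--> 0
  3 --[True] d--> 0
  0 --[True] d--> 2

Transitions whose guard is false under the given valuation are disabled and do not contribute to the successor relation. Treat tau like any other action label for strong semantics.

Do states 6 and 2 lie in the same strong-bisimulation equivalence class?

Answer: NOT BISIMILAR

Analysis:
Bisimulation quotient by refinement:
  P[0] = {{0,1,2,3,4,5,6}}
  P[1] = {{0,3,4,5},{1},{2,6}}
  P[2] = {{0},{1},{2},{3,4,5},{6}}
  P[3] = {{0},{1},{2},{3},{4,5},{6}}
stable after 4 split(s): 6 block(s)
class of 6: {6}; class of 2: {2}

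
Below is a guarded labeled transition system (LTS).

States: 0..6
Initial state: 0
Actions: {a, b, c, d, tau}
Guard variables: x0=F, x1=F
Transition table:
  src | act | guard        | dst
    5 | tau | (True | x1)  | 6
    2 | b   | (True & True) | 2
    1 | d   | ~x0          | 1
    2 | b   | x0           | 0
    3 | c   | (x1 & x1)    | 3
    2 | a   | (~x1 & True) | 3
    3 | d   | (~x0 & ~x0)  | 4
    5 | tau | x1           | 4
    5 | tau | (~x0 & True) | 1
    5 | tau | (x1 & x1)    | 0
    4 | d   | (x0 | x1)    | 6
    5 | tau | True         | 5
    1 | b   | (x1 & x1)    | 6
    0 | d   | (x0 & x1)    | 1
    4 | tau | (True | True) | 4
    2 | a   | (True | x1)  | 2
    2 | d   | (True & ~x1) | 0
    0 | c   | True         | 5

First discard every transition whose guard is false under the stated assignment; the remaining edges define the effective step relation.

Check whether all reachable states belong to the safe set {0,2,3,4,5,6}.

Inv-set: {0,2,3,4,5,6}
Reach set: {0,1,5,6}
  0: ✓
  1: ✗ unsafe
  5: ✓
  6: ✓
witness against invariant: c·tau → 1

Answer: INVARIANT VIOLATED at state 1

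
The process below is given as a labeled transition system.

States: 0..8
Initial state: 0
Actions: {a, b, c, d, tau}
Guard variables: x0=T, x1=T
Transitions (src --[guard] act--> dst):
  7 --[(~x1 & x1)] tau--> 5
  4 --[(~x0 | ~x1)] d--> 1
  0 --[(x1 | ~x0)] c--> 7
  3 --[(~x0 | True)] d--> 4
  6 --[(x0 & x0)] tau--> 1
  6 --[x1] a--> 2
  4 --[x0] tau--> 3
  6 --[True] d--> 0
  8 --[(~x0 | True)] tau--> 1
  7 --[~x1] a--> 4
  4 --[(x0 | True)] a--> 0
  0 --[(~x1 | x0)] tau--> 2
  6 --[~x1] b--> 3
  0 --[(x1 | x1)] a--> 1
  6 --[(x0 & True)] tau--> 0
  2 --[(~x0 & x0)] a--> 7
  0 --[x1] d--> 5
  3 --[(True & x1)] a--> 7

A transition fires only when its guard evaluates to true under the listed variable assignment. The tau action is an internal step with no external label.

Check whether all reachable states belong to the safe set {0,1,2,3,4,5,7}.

Answer: INVARIANT HOLDS

Trace:
Allowed set {0,1,2,3,4,5,7}
R = {0,1,2,5,7}
  0: safe
  1: safe
  2: safe
  5: safe
  7: safe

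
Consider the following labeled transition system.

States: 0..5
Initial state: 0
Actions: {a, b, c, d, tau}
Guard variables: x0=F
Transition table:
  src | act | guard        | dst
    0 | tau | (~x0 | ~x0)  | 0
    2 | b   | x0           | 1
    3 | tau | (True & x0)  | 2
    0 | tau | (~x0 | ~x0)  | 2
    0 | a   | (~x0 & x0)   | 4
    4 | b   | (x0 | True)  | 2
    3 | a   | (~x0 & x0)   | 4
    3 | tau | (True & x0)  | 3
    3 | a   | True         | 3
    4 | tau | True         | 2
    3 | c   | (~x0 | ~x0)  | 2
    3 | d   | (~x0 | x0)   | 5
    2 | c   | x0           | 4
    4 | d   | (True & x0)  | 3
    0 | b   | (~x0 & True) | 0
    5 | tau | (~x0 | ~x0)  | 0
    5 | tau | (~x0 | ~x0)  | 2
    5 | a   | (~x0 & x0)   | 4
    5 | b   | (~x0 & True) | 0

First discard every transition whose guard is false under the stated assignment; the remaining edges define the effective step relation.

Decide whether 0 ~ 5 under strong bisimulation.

Answer: BISIMILAR

Analysis:
Bisimulation quotient by refinement:
  round 0: {{0,1,2,3,4,5}}
  round 1: {{0,4,5},{1,2},{3}}
  round 2: {{0,5},{1,2},{3},{4}}
Fixed point at round 3; 4 class(es).
0∈{0,5}, 5∈{0,5}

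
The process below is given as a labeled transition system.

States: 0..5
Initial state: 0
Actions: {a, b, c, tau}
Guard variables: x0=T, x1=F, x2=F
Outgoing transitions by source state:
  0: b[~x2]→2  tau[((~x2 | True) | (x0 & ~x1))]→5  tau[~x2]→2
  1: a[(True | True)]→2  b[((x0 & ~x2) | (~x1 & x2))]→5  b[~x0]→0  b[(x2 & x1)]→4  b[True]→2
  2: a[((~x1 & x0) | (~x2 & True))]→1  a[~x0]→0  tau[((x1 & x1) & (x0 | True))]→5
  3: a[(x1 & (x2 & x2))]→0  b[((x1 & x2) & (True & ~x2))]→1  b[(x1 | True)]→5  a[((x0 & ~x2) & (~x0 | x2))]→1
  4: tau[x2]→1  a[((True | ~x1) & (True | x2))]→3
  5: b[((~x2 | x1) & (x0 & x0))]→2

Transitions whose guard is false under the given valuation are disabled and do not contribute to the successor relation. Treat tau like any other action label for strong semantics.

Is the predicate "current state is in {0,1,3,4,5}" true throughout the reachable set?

Answer: INVARIANT VIOLATED at state 2

Analysis:
Inv-set: {0,1,3,4,5}
Reach set: {0,1,2,5}
  0: safe
  1: safe
  2: VIOLATES
  5: safe
witness against invariant: b → 2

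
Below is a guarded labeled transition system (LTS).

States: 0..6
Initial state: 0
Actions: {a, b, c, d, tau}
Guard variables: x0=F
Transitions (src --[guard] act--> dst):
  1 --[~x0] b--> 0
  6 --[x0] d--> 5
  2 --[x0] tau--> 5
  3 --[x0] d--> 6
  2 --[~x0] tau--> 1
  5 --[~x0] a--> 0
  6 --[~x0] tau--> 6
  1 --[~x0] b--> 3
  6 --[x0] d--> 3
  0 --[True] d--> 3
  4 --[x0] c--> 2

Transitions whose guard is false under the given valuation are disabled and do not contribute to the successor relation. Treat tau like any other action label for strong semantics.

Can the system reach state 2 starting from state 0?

Answer: UNREACHABLE

Trace:
6 transition(s) survive guard evaluation.
Layer 0: {0}
Layer 1: {3}  total {0,3}
R = {0,3}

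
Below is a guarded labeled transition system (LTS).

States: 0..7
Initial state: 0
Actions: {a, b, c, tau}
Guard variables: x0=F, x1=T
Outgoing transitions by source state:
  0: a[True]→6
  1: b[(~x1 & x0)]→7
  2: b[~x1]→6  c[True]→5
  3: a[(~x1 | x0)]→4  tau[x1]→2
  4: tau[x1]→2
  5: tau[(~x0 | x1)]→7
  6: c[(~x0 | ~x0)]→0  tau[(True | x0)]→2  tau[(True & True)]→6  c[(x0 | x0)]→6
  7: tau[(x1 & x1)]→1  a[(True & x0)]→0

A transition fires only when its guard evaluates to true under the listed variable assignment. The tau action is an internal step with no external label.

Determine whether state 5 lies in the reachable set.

Guard filter leaves 9 enabled edge(s).
depth 0: {0}
depth 1: {6}  total {0,6}
depth 2: {2}  total {0,2,6}
depth 3: {5}  total {0,2,5,6}
depth 4: {7}  total {0,2,5,6,7}
depth 5: {1}  total {0,1,2,5,6,7}
Reach set: {0,1,2,5,6,7}
Path to 5: a·tau·c

Answer: REACHABLE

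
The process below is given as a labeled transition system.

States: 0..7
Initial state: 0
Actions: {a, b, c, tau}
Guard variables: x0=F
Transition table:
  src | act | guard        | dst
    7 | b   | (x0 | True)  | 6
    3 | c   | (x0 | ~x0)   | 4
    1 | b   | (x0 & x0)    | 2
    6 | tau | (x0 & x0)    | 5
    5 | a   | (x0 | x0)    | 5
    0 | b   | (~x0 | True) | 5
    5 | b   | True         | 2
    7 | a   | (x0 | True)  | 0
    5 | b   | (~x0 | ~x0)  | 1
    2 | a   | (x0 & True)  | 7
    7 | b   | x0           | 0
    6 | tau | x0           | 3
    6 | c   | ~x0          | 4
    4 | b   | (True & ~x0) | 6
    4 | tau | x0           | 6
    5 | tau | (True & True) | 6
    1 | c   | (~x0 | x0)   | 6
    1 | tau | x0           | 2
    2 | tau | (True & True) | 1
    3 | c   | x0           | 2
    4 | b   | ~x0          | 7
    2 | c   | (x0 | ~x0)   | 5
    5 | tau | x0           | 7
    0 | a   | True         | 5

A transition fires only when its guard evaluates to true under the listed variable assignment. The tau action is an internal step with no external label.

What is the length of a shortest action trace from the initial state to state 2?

Answer: 2

Working:
Breadth-first toward 2:
  Layer 0: {0}
  Layer 1: {5}
  Layer 2: {1,2,6}
first hit 2 at d=2 via a·b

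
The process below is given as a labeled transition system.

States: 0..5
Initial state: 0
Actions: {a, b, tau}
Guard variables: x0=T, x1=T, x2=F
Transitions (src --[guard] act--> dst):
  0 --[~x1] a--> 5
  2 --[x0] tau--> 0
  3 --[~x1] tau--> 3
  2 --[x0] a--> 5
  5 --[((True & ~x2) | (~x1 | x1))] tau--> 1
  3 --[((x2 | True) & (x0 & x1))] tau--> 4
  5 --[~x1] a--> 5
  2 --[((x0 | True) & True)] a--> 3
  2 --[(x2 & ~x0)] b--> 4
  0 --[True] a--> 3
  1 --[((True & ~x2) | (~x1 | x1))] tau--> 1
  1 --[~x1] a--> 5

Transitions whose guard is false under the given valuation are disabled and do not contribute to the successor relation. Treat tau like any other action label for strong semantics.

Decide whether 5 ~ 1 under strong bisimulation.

Answer: BISIMILAR

Working:
Refine partition for ~:
  round 0: {{0,1,2,3,4,5}}
  round 1: {{0},{1,3,5},{2},{4}}
  round 2: {{0},{1,5},{2},{3},{4}}
5 equivalence class(es) (converged in 3)
[5]={1,5}  [1]={1,5}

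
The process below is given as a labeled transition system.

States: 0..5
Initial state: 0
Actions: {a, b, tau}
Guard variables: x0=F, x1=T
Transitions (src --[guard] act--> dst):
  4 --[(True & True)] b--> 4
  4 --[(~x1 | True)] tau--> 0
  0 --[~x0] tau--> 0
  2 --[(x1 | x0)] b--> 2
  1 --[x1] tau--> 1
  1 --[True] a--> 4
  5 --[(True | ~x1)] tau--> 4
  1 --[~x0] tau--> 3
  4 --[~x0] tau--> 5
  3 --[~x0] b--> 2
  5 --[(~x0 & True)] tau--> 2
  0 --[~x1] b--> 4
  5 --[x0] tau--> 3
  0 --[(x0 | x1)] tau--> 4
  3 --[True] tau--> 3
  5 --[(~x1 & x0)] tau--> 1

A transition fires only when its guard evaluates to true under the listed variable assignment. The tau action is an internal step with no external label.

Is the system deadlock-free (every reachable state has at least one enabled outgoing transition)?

Answer: DEADLOCK-FREE

Working:
R = {0,2,4,5}
  0: tau→0  tau→4  [2 out]
  2: b→2  [1 out]
  4: b→4  tau→0  tau→5  [3 out]
  5: tau→2  tau→4  [2 out]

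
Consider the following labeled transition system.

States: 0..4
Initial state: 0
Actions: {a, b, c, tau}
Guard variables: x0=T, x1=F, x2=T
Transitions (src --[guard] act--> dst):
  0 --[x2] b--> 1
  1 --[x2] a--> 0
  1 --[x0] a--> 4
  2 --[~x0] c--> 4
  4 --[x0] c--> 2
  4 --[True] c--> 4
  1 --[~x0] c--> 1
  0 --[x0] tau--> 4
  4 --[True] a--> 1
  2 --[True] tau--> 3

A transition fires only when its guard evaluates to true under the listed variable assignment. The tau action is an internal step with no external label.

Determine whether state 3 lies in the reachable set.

Answer: REACHABLE

Working:
8 transition(s) survive guard evaluation.
depth 0: {0}
depth 1: {1,4}  cumulative {0,1,4}
depth 2: {2}  cumulative {0,1,2,4}
depth 3: {3}  cumulative {0,1,2,3,4}
Reach set: {0,1,2,3,4}
trace reaching 3: tau·c·tau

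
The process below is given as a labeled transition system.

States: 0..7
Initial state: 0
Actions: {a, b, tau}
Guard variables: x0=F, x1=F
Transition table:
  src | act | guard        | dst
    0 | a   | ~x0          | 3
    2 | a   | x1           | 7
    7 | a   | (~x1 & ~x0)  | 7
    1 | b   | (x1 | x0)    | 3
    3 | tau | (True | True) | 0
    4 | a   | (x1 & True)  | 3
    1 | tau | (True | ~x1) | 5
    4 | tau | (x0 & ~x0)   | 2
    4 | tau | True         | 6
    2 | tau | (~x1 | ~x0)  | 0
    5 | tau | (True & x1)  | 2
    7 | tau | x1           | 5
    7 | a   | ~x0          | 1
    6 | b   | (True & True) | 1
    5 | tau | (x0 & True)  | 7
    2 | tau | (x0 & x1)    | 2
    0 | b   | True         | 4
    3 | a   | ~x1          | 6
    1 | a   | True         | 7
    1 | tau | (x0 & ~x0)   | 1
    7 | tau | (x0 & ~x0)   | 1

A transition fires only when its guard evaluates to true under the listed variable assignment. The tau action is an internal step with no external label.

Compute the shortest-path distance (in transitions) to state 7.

Layered search for 7:
  L0 = {0}
  L1 = {3,4}
  L2 = {6}
  L3 = {1}
  L4 = {5,7}
first hit 7 at d=4 via a·a·b·a

Answer: 4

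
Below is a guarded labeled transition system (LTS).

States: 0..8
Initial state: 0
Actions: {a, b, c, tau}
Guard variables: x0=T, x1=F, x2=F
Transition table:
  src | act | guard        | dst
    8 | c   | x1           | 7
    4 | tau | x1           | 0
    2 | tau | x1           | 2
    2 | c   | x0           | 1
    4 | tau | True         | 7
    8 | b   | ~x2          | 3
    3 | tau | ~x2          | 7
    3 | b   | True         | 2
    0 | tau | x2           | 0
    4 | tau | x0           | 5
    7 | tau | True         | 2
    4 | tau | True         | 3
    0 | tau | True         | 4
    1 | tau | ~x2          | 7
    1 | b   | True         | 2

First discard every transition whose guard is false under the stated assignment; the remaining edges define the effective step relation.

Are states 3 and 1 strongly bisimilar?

Answer: BISIMILAR

Working:
Bisimulation quotient by refinement:
  π0 = {{0,1,2,3,4,5,6,7,8}}
  π1 = {{0,4,7},{1,3},{2},{5,6},{8}}
  π2 = {{0},{1,3},{2},{4},{5,6},{7},{8}}
stable after 3 split(s): 7 block(s)
[3]={1,3}  [1]={1,3}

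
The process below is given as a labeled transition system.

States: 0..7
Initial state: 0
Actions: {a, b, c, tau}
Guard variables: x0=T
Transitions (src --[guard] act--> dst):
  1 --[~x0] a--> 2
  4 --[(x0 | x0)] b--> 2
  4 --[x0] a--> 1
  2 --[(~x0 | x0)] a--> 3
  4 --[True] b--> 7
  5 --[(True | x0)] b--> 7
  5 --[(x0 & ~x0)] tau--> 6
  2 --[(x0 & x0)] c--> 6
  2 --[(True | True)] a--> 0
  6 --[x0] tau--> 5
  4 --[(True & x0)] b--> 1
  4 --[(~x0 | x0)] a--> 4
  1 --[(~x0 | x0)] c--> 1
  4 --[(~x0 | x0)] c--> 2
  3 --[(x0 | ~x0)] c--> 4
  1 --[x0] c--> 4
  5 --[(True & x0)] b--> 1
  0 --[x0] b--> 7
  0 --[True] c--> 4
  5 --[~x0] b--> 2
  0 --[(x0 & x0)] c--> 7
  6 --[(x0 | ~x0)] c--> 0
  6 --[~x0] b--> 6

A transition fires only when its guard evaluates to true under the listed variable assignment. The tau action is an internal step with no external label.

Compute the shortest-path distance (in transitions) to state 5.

Layered search for 5:
  Layer 0: {0}
  Layer 1: {4,7}
  Layer 2: {1,2}
  Layer 3: {3,6}
  Layer 4: {5}
5 enters at depth 4; path c·b·c·tau

Answer: 4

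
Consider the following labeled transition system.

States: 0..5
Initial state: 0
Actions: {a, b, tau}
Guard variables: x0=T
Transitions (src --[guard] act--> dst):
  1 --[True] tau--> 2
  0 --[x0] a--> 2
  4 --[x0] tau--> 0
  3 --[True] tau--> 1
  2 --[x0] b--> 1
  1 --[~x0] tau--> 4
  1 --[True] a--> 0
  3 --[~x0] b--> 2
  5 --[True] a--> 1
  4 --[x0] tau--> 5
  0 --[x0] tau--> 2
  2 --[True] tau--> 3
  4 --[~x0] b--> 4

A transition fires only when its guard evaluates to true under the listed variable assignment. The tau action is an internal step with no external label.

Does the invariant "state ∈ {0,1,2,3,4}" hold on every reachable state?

Allowed set {0,1,2,3,4}
Reach set: {0,1,2,3}
  0: ok
  1: ok
  2: ok
  3: ok

Answer: INVARIANT HOLDS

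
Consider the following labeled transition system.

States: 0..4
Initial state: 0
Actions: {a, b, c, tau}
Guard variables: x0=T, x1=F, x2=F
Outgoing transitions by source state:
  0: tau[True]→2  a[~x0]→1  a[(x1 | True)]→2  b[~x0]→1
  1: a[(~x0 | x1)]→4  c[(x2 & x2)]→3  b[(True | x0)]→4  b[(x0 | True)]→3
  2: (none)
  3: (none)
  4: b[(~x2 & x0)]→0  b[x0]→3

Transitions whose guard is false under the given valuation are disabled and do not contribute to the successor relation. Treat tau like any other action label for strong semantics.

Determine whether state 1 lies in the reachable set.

Guard filter leaves 6 enabled edge(s).
L0 = {0}
L1 = {2}  cumulative {0,2}
Reachable = {0,2}

Answer: UNREACHABLE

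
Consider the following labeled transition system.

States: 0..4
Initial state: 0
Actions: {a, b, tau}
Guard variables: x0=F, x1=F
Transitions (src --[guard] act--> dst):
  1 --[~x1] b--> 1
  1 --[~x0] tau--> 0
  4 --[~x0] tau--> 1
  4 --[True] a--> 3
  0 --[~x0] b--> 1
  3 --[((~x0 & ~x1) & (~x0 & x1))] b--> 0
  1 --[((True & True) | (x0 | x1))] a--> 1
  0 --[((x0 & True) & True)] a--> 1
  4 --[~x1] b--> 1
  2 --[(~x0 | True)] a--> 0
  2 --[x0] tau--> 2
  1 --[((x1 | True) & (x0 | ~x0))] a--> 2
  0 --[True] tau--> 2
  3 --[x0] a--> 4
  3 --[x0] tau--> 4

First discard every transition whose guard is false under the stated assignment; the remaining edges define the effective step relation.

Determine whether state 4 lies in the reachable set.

Answer: UNREACHABLE

Analysis:
10 transition(s) survive guard evaluation.
depth 0: {0}
depth 1: {1,2}  cumulative {0,1,2}
Reach set: {0,1,2}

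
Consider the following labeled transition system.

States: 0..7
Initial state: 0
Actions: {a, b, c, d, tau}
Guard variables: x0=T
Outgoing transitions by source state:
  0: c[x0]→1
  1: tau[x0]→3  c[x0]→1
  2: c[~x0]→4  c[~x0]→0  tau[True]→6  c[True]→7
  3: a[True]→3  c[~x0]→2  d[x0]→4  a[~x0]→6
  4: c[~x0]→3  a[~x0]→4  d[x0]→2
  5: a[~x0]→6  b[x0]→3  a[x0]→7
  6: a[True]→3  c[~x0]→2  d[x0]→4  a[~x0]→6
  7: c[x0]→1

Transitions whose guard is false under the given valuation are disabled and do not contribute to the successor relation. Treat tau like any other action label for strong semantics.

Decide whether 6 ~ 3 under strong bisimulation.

Compute ~ classes (split until stable):
  π0 = {{0,1,2,3,4,5,6,7}}
  π1 = {{0,7},{1,2},{3,6},{4},{5}}
  π2 = {{0,7},{1},{2},{3,6},{4},{5}}
stable after 3 split(s): 6 block(s)
class of 6: {3,6}; class of 3: {3,6}

Answer: BISIMILAR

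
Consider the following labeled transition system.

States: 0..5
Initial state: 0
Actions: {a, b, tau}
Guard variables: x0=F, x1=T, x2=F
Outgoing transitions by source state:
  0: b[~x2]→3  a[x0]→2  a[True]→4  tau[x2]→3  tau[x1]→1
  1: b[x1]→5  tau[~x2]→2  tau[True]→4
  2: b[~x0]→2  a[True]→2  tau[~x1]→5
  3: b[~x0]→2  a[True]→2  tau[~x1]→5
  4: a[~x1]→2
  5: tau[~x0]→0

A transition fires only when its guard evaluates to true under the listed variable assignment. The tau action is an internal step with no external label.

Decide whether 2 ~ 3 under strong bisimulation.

Bisimulation quotient by refinement:
  P[0] = {{0,1,2,3,4,5}}
  P[1] = {{0},{1},{2,3},{4},{5}}
5 equivalence class(es) (converged in 2)
class of 2: {2,3}; class of 3: {2,3}

Answer: BISIMILAR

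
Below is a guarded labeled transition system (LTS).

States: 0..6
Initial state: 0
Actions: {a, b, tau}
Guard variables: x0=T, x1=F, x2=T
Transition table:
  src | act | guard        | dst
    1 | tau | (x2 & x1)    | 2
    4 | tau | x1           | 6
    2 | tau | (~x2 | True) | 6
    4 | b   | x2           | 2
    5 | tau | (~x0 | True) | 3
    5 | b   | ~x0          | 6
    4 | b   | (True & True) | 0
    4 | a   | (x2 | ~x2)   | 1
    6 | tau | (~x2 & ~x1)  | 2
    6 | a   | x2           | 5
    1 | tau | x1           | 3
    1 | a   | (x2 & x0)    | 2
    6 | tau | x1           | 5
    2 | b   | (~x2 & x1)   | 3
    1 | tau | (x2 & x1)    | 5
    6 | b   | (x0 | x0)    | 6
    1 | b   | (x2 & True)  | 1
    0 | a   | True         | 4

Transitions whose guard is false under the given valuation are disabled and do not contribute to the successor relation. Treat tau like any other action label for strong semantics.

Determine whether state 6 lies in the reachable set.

Guard filter leaves 10 enabled edge(s).
depth 0: {0}
depth 1: {4}  total {0,4}
depth 2: {1,2}  total {0,1,2,4}
depth 3: {6}  total {0,1,2,4,6}
depth 4: {5}  total {0,1,2,4,5,6}
depth 5: {3}  total {0,1,2,3,4,5,6}
Reach set: {0,1,2,3,4,5,6}
trace reaching 6: a·b·tau

Answer: REACHABLE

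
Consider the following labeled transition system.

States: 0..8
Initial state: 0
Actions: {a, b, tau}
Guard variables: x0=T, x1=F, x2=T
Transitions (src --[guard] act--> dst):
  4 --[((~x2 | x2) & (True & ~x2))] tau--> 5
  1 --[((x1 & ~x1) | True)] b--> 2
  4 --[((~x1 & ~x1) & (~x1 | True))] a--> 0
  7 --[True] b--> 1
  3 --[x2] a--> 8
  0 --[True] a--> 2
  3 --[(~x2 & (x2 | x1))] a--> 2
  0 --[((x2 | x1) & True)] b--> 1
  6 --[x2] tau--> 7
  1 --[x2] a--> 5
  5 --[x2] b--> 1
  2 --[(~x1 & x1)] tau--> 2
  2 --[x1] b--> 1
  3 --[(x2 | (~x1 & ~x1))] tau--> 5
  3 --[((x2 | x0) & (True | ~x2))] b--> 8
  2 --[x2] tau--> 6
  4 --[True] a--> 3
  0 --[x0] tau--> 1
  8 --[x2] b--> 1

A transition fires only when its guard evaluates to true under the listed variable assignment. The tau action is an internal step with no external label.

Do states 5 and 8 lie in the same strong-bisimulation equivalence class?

Answer: BISIMILAR

Analysis:
Bisimulation quotient by refinement:
  π0 = {{0,1,2,3,4,5,6,7,8}}
  π1 = {{0,3},{1},{2,6},{4},{5,7,8}}
  π2 = {{0},{1},{2},{3},{4},{5,7,8},{6}}
Fixed point at round 3; 7 class(es).
5∈{5,7,8}, 8∈{5,7,8}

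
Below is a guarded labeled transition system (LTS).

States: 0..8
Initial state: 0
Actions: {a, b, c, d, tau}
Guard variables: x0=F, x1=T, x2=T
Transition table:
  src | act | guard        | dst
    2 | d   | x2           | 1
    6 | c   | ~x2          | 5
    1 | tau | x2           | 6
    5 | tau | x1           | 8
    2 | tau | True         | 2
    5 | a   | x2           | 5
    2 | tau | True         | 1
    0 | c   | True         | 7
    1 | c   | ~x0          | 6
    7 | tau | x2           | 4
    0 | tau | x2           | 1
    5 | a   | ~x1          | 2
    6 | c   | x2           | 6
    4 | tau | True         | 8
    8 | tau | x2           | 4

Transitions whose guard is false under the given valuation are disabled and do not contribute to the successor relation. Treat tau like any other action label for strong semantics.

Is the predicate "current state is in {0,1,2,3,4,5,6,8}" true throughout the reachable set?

Answer: INVARIANT VIOLATED at state 7

Trace:
Safe = {0,1,2,3,4,5,6,8}
R = {0,1,4,6,7,8}
  0: safe
  1: safe
  4: safe
  6: safe
  7: ✗ unsafe
  8: safe
witness against invariant: c → 7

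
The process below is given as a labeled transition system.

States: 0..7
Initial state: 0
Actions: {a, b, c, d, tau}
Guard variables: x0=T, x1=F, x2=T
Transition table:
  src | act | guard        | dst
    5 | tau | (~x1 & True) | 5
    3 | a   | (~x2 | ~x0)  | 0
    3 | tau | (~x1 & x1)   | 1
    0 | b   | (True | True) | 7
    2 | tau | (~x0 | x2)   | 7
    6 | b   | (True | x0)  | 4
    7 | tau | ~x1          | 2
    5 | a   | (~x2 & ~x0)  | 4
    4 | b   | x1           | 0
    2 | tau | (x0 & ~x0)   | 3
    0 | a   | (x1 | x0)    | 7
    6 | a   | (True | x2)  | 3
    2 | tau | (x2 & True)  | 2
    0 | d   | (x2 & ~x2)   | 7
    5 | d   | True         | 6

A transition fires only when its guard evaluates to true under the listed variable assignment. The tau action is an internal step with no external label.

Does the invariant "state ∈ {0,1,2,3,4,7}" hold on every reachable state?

Allowed set {0,1,2,3,4,7}
Reachable = {0,2,7}
  0: ok
  2: ok
  7: ok

Answer: INVARIANT HOLDS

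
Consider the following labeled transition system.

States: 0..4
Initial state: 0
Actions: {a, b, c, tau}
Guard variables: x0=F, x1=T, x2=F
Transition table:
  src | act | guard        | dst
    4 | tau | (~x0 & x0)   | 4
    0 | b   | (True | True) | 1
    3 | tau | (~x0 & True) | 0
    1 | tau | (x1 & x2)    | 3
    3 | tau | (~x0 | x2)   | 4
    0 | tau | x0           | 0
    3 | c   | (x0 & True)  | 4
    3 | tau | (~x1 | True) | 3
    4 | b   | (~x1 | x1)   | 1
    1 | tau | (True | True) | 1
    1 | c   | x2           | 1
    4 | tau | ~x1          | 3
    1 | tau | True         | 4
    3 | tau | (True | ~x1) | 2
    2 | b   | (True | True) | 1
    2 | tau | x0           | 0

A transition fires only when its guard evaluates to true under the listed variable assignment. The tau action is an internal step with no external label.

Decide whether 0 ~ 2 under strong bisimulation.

Refine partition for ~:
  round 0: {{0,1,2,3,4}}
  round 1: {{0,2,4},{1,3}}
stable after 2 split(s): 2 block(s)
[0]={0,2,4}  [2]={0,2,4}

Answer: BISIMILAR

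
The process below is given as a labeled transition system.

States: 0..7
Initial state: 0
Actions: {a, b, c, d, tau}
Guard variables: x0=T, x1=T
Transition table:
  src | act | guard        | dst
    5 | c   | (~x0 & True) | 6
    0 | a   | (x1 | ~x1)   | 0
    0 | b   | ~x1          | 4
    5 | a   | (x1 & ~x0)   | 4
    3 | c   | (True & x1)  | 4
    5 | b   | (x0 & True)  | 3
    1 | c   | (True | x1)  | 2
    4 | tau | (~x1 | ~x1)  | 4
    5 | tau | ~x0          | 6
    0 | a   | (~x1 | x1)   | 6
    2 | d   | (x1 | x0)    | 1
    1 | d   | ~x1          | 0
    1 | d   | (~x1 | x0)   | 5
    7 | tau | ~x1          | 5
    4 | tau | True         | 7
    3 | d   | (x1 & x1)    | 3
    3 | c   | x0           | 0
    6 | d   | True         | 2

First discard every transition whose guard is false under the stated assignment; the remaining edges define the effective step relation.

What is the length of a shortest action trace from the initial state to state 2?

Layered search for 2:
  L0 = {0}
  L1 = {6}
  L2 = {2}
2 enters at depth 2; path a·d

Answer: 2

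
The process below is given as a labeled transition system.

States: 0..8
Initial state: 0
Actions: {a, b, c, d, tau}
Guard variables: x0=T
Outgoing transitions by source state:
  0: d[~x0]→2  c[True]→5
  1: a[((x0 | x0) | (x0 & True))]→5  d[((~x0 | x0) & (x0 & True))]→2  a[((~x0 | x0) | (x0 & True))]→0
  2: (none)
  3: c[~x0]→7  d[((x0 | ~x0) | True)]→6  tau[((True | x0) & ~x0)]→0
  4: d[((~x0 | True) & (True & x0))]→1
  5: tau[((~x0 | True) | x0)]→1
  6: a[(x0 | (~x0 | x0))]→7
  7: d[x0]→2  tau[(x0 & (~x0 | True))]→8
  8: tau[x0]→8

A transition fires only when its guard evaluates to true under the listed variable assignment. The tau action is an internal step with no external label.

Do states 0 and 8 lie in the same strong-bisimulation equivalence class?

Answer: NOT BISIMILAR

Analysis:
Compute ~ classes (split until stable):
  round 0: {{0,1,2,3,4,5,6,7,8}}
  round 1: {{0},{1},{2},{3,4},{5,8},{6},{7}}
  round 2: {{0},{1},{2},{3},{4},{5},{6},{7},{8}}
stable after 3 split(s): 9 block(s)
0∈{0}, 8∈{8}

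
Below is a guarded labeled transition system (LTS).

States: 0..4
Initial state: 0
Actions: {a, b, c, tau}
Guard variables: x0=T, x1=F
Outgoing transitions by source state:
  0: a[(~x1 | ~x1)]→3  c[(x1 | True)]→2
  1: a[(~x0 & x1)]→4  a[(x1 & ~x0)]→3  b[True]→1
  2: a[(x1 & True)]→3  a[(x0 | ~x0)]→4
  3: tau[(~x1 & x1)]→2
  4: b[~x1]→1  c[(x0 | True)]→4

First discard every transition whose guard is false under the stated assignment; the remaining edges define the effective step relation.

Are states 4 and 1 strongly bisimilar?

Refine partition for ~:
  round 0: {{0,1,2,3,4}}
  round 1: {{0},{1},{2},{3},{4}}
5 equivalence class(es) (converged in 2)
[4]={4}  [1]={1}

Answer: NOT BISIMILAR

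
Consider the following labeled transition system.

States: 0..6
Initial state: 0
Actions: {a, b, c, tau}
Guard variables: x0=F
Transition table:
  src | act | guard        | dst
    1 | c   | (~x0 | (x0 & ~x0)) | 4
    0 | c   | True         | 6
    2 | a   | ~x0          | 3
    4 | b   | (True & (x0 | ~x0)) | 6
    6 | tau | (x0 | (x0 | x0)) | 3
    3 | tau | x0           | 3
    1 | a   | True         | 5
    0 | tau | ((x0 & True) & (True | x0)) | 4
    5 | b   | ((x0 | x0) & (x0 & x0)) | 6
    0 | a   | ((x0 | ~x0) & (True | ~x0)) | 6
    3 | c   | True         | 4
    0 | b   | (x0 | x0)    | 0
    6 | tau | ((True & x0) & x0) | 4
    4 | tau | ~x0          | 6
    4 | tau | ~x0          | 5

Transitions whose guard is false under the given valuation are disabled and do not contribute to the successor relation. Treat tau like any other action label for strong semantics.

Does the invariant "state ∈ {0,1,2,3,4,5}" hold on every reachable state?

Inv-set: {0,1,2,3,4,5}
Reach set: {0,6}
  0: ok
  6: ✗ unsafe
counterexample path to 6: c

Answer: INVARIANT VIOLATED at state 6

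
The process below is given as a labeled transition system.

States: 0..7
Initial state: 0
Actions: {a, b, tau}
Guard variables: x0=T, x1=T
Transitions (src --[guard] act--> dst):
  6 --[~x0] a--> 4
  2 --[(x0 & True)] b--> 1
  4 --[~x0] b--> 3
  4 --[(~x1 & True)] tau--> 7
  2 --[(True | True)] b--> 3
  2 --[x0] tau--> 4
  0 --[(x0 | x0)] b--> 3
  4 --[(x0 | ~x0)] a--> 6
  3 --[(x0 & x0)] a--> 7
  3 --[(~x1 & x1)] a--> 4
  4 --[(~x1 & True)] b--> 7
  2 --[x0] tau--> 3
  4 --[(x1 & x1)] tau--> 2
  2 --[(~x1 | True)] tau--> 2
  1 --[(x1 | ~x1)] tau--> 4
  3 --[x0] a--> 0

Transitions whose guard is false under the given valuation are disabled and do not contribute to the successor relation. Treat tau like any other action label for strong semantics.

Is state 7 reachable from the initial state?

Answer: REACHABLE

Working:
11 transition(s) survive guard evaluation.
depth 0: {0}
depth 1: {3}  now seen {0,3}
depth 2: {7}  now seen {0,3,7}
Reachable = {0,3,7}
trace reaching 7: b·a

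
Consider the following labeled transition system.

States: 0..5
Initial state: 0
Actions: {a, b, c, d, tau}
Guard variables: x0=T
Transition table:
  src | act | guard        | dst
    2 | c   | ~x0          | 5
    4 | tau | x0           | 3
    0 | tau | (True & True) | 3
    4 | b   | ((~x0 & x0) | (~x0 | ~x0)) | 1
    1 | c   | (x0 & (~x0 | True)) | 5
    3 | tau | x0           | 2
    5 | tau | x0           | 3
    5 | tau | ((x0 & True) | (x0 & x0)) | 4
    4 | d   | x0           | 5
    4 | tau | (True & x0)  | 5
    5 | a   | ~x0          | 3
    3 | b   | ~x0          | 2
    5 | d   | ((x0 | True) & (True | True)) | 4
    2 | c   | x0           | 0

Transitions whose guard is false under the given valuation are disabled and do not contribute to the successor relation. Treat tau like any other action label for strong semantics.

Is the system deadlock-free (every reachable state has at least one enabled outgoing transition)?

Reach set: {0,2,3}
  0: tau→3  [1 exit(s)]
  2: c→0  [1 exit(s)]
  3: tau→2  [1 exit(s)]

Answer: DEADLOCK-FREE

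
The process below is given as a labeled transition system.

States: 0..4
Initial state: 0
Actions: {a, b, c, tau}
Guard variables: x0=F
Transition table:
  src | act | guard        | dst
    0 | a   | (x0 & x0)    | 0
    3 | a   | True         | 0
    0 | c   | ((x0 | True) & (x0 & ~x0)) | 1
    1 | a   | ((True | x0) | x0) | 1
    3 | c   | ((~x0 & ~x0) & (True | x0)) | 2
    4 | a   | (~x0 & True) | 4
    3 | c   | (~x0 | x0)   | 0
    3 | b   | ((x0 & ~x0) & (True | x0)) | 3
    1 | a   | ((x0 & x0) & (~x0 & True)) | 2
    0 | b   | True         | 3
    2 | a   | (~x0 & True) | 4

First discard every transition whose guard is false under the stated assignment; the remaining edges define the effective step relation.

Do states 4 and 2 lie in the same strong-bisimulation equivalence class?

Refine partition for ~:
  round 0: {{0,1,2,3,4}}
  round 1: {{0},{1,2,4},{3}}
3 equivalence class(es) (converged in 2)
4∈{1,2,4}, 2∈{1,2,4}

Answer: BISIMILAR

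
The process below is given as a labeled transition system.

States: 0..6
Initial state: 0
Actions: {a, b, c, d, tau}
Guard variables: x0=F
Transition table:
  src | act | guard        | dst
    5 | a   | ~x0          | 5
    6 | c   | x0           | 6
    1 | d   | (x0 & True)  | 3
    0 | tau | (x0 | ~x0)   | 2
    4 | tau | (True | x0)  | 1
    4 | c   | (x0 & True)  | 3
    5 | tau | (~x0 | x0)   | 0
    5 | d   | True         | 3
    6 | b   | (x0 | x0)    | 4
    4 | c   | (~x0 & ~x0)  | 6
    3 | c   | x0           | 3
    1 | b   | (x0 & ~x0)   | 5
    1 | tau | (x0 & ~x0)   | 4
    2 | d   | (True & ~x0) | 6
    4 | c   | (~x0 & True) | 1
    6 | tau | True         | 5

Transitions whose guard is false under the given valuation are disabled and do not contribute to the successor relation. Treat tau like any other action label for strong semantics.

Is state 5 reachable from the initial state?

9 transition(s) survive guard evaluation.
Layer 0: {0}
Layer 1: {2}  cumulative {0,2}
Layer 2: {6}  cumulative {0,2,6}
Layer 3: {5}  cumulative {0,2,5,6}
Layer 4: {3}  cumulative {0,2,3,5,6}
R = {0,2,3,5,6}
witness 5: tau·d·tau

Answer: REACHABLE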